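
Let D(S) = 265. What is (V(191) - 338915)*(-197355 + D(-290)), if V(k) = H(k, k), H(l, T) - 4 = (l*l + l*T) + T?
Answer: 52378244220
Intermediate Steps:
H(l, T) = 4 + T + l**2 + T*l (H(l, T) = 4 + ((l*l + l*T) + T) = 4 + ((l**2 + T*l) + T) = 4 + (T + l**2 + T*l) = 4 + T + l**2 + T*l)
V(k) = 4 + k + 2*k**2 (V(k) = 4 + k + k**2 + k*k = 4 + k + k**2 + k**2 = 4 + k + 2*k**2)
(V(191) - 338915)*(-197355 + D(-290)) = ((4 + 191 + 2*191**2) - 338915)*(-197355 + 265) = ((4 + 191 + 2*36481) - 338915)*(-197090) = ((4 + 191 + 72962) - 338915)*(-197090) = (73157 - 338915)*(-197090) = -265758*(-197090) = 52378244220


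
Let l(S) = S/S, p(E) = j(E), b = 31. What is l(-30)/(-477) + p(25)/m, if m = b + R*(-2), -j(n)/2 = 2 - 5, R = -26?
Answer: 2779/39591 ≈ 0.070193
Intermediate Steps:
j(n) = 6 (j(n) = -2*(2 - 5) = -2*(-3) = 6)
p(E) = 6
l(S) = 1
m = 83 (m = 31 - 26*(-2) = 31 + 52 = 83)
l(-30)/(-477) + p(25)/m = 1/(-477) + 6/83 = 1*(-1/477) + 6*(1/83) = -1/477 + 6/83 = 2779/39591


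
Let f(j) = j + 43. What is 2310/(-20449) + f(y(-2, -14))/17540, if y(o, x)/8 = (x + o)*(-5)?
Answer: -2413703/32606860 ≈ -0.074024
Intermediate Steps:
y(o, x) = -40*o - 40*x (y(o, x) = 8*((x + o)*(-5)) = 8*((o + x)*(-5)) = 8*(-5*o - 5*x) = -40*o - 40*x)
f(j) = 43 + j
2310/(-20449) + f(y(-2, -14))/17540 = 2310/(-20449) + (43 + (-40*(-2) - 40*(-14)))/17540 = 2310*(-1/20449) + (43 + (80 + 560))*(1/17540) = -210/1859 + (43 + 640)*(1/17540) = -210/1859 + 683*(1/17540) = -210/1859 + 683/17540 = -2413703/32606860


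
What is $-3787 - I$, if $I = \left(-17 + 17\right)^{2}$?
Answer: $-3787$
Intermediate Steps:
$I = 0$ ($I = 0^{2} = 0$)
$-3787 - I = -3787 - 0 = -3787 + 0 = -3787$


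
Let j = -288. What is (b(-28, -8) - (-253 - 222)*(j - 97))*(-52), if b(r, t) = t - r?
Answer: 9508460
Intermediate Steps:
(b(-28, -8) - (-253 - 222)*(j - 97))*(-52) = ((-8 - 1*(-28)) - (-253 - 222)*(-288 - 97))*(-52) = ((-8 + 28) - (-475)*(-385))*(-52) = (20 - 1*182875)*(-52) = (20 - 182875)*(-52) = -182855*(-52) = 9508460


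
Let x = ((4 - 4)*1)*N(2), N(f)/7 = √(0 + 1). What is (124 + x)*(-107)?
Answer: -13268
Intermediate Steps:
N(f) = 7 (N(f) = 7*√(0 + 1) = 7*√1 = 7*1 = 7)
x = 0 (x = ((4 - 4)*1)*7 = (0*1)*7 = 0*7 = 0)
(124 + x)*(-107) = (124 + 0)*(-107) = 124*(-107) = -13268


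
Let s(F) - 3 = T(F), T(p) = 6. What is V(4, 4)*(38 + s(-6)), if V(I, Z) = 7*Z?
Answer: 1316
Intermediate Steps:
s(F) = 9 (s(F) = 3 + 6 = 9)
V(4, 4)*(38 + s(-6)) = (7*4)*(38 + 9) = 28*47 = 1316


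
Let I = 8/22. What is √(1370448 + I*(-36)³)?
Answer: 12*√1137301/11 ≈ 1163.4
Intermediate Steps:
I = 4/11 (I = 8*(1/22) = 4/11 ≈ 0.36364)
√(1370448 + I*(-36)³) = √(1370448 + (4/11)*(-36)³) = √(1370448 + (4/11)*(-46656)) = √(1370448 - 186624/11) = √(14888304/11) = 12*√1137301/11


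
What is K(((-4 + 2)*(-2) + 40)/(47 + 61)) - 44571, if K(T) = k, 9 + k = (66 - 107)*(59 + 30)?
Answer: -48229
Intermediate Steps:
k = -3658 (k = -9 + (66 - 107)*(59 + 30) = -9 - 41*89 = -9 - 3649 = -3658)
K(T) = -3658
K(((-4 + 2)*(-2) + 40)/(47 + 61)) - 44571 = -3658 - 44571 = -48229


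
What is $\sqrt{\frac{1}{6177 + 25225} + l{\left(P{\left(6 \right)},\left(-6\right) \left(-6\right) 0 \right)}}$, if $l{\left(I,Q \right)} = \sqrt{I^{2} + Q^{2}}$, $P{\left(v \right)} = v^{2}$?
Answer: $\frac{23 \sqrt{67106074}}{31402} \approx 6.0$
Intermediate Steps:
$\sqrt{\frac{1}{6177 + 25225} + l{\left(P{\left(6 \right)},\left(-6\right) \left(-6\right) 0 \right)}} = \sqrt{\frac{1}{6177 + 25225} + \sqrt{\left(6^{2}\right)^{2} + \left(\left(-6\right) \left(-6\right) 0\right)^{2}}} = \sqrt{\frac{1}{31402} + \sqrt{36^{2} + \left(36 \cdot 0\right)^{2}}} = \sqrt{\frac{1}{31402} + \sqrt{1296 + 0^{2}}} = \sqrt{\frac{1}{31402} + \sqrt{1296 + 0}} = \sqrt{\frac{1}{31402} + \sqrt{1296}} = \sqrt{\frac{1}{31402} + 36} = \sqrt{\frac{1130473}{31402}} = \frac{23 \sqrt{67106074}}{31402}$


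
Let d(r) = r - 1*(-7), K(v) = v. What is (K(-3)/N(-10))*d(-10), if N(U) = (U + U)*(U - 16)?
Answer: 9/520 ≈ 0.017308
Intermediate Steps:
N(U) = 2*U*(-16 + U) (N(U) = (2*U)*(-16 + U) = 2*U*(-16 + U))
d(r) = 7 + r (d(r) = r + 7 = 7 + r)
(K(-3)/N(-10))*d(-10) = (-3*(-1/(20*(-16 - 10))))*(7 - 10) = -3/(2*(-10)*(-26))*(-3) = -3/520*(-3) = 9/520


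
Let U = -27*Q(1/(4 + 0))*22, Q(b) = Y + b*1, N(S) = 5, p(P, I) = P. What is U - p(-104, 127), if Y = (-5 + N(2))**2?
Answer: -89/2 ≈ -44.500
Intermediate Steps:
Y = 0 (Y = (-5 + 5)**2 = 0**2 = 0)
Q(b) = b (Q(b) = 0 + b*1 = 0 + b = b)
U = -297/2 (U = -27/(4 + 0)*22 = -27/4*22 = -297/2 ≈ -148.50)
U - p(-104, 127) = -297/2 - 1*(-104) = -297/2 + 104 = -89/2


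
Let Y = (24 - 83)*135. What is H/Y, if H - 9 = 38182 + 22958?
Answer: -20383/2655 ≈ -7.6772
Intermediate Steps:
Y = -7965 (Y = -59*135 = -7965)
H = 61149 (H = 9 + (38182 + 22958) = 9 + 61140 = 61149)
H/Y = 61149/(-7965) = 61149*(-1/7965) = -20383/2655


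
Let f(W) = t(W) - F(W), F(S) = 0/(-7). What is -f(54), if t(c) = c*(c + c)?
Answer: -5832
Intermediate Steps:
F(S) = 0 (F(S) = 0*(-⅐) = 0)
t(c) = 2*c² (t(c) = c*(2*c) = 2*c²)
f(W) = 2*W² (f(W) = 2*W² - 1*0 = 2*W² + 0 = 2*W²)
-f(54) = -2*54² = -2*2916 = -1*5832 = -5832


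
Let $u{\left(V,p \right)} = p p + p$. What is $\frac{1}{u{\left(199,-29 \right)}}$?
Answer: $\frac{1}{812} \approx 0.0012315$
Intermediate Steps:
$u{\left(V,p \right)} = p + p^{2}$ ($u{\left(V,p \right)} = p^{2} + p = p + p^{2}$)
$\frac{1}{u{\left(199,-29 \right)}} = \frac{1}{\left(-29\right) \left(1 - 29\right)} = \frac{1}{\left(-29\right) \left(-28\right)} = \frac{1}{812}$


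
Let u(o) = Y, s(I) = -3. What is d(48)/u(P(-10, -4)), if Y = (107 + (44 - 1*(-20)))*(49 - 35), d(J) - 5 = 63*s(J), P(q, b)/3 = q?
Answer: -92/1197 ≈ -0.076859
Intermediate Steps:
P(q, b) = 3*q
d(J) = -184 (d(J) = 5 + 63*(-3) = 5 - 189 = -184)
Y = 2394 (Y = (107 + (44 + 20))*14 = (107 + 64)*14 = 171*14 = 2394)
u(o) = 2394
d(48)/u(P(-10, -4)) = -184/2394 = -184*1/2394 = -92/1197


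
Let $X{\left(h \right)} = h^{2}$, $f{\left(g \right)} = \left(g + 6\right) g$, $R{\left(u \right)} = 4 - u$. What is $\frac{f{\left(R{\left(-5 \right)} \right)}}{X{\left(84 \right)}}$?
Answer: $\frac{15}{784} \approx 0.019133$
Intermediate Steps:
$f{\left(g \right)} = g \left(6 + g\right)$ ($f{\left(g \right)} = \left(6 + g\right) g = g \left(6 + g\right)$)
$\frac{f{\left(R{\left(-5 \right)} \right)}}{X{\left(84 \right)}} = \frac{\left(4 - -5\right) \left(6 + \left(4 - -5\right)\right)}{84^{2}} = \frac{\left(4 + 5\right) \left(6 + \left(4 + 5\right)\right)}{7056} = 9 \left(6 + 9\right) \frac{1}{7056} = 9 \cdot 15 \cdot \frac{1}{7056} = 135 \cdot \frac{1}{7056} = \frac{15}{784}$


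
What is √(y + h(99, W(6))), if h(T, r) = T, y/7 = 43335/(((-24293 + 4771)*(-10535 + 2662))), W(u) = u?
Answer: 3*√259854632135230526/153696706 ≈ 9.9500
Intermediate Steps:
y = 303345/153696706 (y = 7*(43335/(((-24293 + 4771)*(-10535 + 2662)))) = 7*(43335/((-19522*(-7873)))) = 7*(43335/153696706) = 303345/153696706 ≈ 0.0019737)
√(y + h(99, W(6))) = √(303345/153696706 + 99) = √(15216277239/153696706) = 3*√259854632135230526/153696706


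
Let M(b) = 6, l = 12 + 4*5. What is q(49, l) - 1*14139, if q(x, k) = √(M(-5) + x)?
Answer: -14139 + √55 ≈ -14132.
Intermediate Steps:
l = 32 (l = 12 + 20 = 32)
q(x, k) = √(6 + x)
q(49, l) - 1*14139 = √(6 + 49) - 1*14139 = √55 - 14139 = -14139 + √55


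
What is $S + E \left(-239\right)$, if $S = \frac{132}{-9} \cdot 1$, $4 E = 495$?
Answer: $- \frac{355091}{12} \approx -29591.0$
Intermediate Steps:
$E = \frac{495}{4}$ ($E = \frac{1}{4} \cdot 495 = \frac{495}{4} \approx 123.75$)
$S = - \frac{44}{3}$ ($S = 132 \left(- \frac{1}{9}\right) 1 = \left(- \frac{44}{3}\right) 1 = - \frac{44}{3} \approx -14.667$)
$S + E \left(-239\right) = - \frac{44}{3} + \frac{495}{4} \left(-239\right) = - \frac{44}{3} - \frac{118305}{4} = - \frac{355091}{12}$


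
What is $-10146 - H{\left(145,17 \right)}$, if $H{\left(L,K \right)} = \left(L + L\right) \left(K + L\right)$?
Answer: $-57126$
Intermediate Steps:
$H{\left(L,K \right)} = 2 L \left(K + L\right)$
$-10146 - H{\left(145,17 \right)} = -10146 - 2 \cdot 145 \left(17 + 145\right) = -10146 - 2 \cdot 145 \cdot 162 = -10146 - 46980 = -57126$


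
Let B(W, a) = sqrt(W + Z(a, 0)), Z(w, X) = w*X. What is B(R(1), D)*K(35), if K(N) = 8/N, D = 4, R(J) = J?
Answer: 8/35 ≈ 0.22857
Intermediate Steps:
Z(w, X) = X*w
B(W, a) = sqrt(W) (B(W, a) = sqrt(W + 0*a) = sqrt(W + 0) = sqrt(W))
B(R(1), D)*K(35) = sqrt(1)*(8/35) = 1*(8*(1/35)) = 1*(8/35) = 8/35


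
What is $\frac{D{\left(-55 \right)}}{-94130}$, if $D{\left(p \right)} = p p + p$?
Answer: $- \frac{297}{9413} \approx -0.031552$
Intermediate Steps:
$D{\left(p \right)} = p + p^{2}$ ($D{\left(p \right)} = p^{2} + p = p + p^{2}$)
$\frac{D{\left(-55 \right)}}{-94130} = \frac{\left(-55\right) \left(1 - 55\right)}{-94130} = \left(-55\right) \left(-54\right) \left(- \frac{1}{94130}\right) = 2970 \left(- \frac{1}{94130}\right) = - \frac{297}{9413}$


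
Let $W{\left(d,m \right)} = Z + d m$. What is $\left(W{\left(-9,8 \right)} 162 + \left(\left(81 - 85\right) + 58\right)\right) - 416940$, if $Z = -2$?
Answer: $-428874$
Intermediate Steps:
$W{\left(d,m \right)} = -2 + d m$
$\left(W{\left(-9,8 \right)} 162 + \left(\left(81 - 85\right) + 58\right)\right) - 416940 = \left(\left(-2 - 72\right) 162 + \left(\left(81 - 85\right) + 58\right)\right) - 416940 = \left(\left(-2 - 72\right) 162 + \left(-4 + 58\right)\right) - 416940 = \left(\left(-74\right) 162 + 54\right) - 416940 = \left(-11988 + 54\right) - 416940 = -11934 - 416940 = -428874$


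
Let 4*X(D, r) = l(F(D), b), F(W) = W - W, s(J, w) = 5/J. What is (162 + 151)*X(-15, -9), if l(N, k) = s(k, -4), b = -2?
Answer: -1565/8 ≈ -195.63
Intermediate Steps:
F(W) = 0
l(N, k) = 5/k
X(D, r) = -5/8 (X(D, r) = (5/(-2))/4 = (5*(-1/2))/4 = (1/4)*(-5/2) = -5/8)
(162 + 151)*X(-15, -9) = (162 + 151)*(-5/8) = 313*(-5/8) = -1565/8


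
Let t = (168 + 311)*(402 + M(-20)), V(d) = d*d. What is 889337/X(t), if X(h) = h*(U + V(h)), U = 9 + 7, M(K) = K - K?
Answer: 889337/7139777858486040 ≈ 1.2456e-10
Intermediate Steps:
V(d) = d²
M(K) = 0
U = 16
t = 192558 (t = (168 + 311)*(402 + 0) = 479*402 = 192558)
X(h) = h*(16 + h²)
889337/X(t) = 889337/((192558*(16 + 192558²))) = 889337/((192558*(16 + 37078583364))) = 889337/((192558*37078583380)) = 889337/7139777858486040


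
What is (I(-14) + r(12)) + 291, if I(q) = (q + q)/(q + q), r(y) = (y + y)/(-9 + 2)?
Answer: 2020/7 ≈ 288.57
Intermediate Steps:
r(y) = -2*y/7 (r(y) = (2*y)/(-7) = (2*y)*(-⅐) = -2*y/7)
I(q) = 1 (I(q) = (2*q)/((2*q)) = (2*q)*(1/(2*q)) = 1)
(I(-14) + r(12)) + 291 = (1 - 2/7*12) + 291 = (1 - 24/7) + 291 = -17/7 + 291 = 2020/7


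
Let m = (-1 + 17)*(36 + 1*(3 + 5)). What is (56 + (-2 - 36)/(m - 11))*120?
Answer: 1550800/231 ≈ 6713.4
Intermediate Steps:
m = 704 (m = 16*(36 + 1*8) = 16*(36 + 8) = 16*44 = 704)
(56 + (-2 - 36)/(m - 11))*120 = (56 + (-2 - 36)/(704 - 11))*120 = (56 - 38/693)*120 = (38770/693)*120 = 1550800/231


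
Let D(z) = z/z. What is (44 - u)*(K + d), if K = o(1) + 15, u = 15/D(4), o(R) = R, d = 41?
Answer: 1653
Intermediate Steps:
D(z) = 1
u = 15 (u = 15/1 = 15*1 = 15)
K = 16 (K = 1 + 15 = 16)
(44 - u)*(K + d) = (44 - 1*15)*(16 + 41) = (44 - 15)*57 = 29*57 = 1653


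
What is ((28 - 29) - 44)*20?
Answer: -900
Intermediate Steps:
((28 - 29) - 44)*20 = (-1 - 44)*20 = -45*20 = -900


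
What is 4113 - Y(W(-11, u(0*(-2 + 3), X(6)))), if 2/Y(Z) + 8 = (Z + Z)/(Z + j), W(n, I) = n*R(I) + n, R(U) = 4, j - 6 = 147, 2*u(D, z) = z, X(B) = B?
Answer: 1838609/447 ≈ 4113.2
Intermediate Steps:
u(D, z) = z/2
j = 153 (j = 6 + 147 = 153)
W(n, I) = 5*n (W(n, I) = n*4 + n = 4*n + n = 5*n)
Y(Z) = 2/(-8 + 2*Z/(153 + Z)) (Y(Z) = 2/(-8 + (Z + Z)/(Z + 153)) = 2/(-8 + (2*Z)/(153 + Z)) = 2/(-8 + 2*Z/(153 + Z)))
4113 - Y(W(-11, u(0*(-2 + 3), X(6)))) = 4113 - (-153 - 5*(-11))/(3*(204 + 5*(-11))) = 4113 - (-153 - 1*(-55))/(3*(204 - 55)) = 4113 - (-153 + 55)/(3*149) = 4113 - (-98)/(3*149) = 4113 - 1*(-98/447) = 4113 + 98/447 = 1838609/447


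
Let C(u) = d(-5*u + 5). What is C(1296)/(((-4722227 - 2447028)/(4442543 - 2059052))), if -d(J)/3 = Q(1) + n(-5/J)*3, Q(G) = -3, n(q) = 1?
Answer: 0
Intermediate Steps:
d(J) = 0 (d(J) = -3*(-3 + 1*3) = -3*(-3 + 3) = -3*0 = 0)
C(u) = 0
C(1296)/(((-4722227 - 2447028)/(4442543 - 2059052))) = 0/(((-4722227 - 2447028)/(4442543 - 2059052))) = 0/((-7169255/2383491)) = 0/((-7169255*1/2383491)) = 0/(-7169255/2383491) = 0*(-2383491/7169255) = 0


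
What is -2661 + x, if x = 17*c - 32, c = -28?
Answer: -3169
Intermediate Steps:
x = -508 (x = 17*(-28) - 32 = -476 - 32 = -508)
-2661 + x = -2661 - 508 = -3169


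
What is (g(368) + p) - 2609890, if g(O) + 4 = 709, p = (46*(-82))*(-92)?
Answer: -2262161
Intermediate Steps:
p = 347024 (p = -3772*(-92) = 347024)
g(O) = 705 (g(O) = -4 + 709 = 705)
(g(368) + p) - 2609890 = (705 + 347024) - 2609890 = 347729 - 2609890 = -2262161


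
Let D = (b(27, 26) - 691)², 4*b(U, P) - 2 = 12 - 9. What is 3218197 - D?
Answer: 43879071/16 ≈ 2.7424e+6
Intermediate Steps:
b(U, P) = 5/4 (b(U, P) = ½ + (12 - 9)/4 = ½ + (¼)*3 = ½ + ¾ = 5/4)
D = 7612081/16 (D = (5/4 - 691)² = (-2759/4)² = 7612081/16 ≈ 4.7576e+5)
3218197 - D = 3218197 - 1*7612081/16 = 3218197 - 7612081/16 = 43879071/16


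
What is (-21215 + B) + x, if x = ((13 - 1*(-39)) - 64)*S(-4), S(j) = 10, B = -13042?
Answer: -34377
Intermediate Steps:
x = -120 (x = ((13 - 1*(-39)) - 64)*10 = ((13 + 39) - 64)*10 = (52 - 64)*10 = -12*10 = -120)
(-21215 + B) + x = (-21215 - 13042) - 120 = -34257 - 120 = -34377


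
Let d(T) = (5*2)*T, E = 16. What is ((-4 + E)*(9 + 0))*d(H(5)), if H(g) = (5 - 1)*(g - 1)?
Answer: 17280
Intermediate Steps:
H(g) = -4 + 4*g (H(g) = 4*(-1 + g) = -4 + 4*g)
d(T) = 10*T
((-4 + E)*(9 + 0))*d(H(5)) = ((-4 + 16)*(9 + 0))*(10*(-4 + 4*5)) = (12*9)*(10*(-4 + 20)) = 108*(10*16) = 108*160 = 17280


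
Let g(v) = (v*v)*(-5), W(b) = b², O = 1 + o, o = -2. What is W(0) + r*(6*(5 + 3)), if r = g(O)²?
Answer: 1200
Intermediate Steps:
O = -1 (O = 1 - 2 = -1)
g(v) = -5*v² (g(v) = v²*(-5) = -5*v²)
r = 25 (r = (-5*(-1)²)² = (-5*1)² = (-5)² = 25)
W(0) + r*(6*(5 + 3)) = 0² + 25*(6*(5 + 3)) = 0 + 25*(6*8) = 0 + 25*48 = 0 + 1200 = 1200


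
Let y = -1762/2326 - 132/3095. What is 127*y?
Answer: -365786797/3599485 ≈ -101.62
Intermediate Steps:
y = -2880211/3599485 (y = -1762*1/2326 - 132*1/3095 = -881/1163 - 132/3095 = -2880211/3599485 ≈ -0.80017)
127*y = 127*(-2880211/3599485) = -365786797/3599485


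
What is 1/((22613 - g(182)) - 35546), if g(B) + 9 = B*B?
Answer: -1/46048 ≈ -2.1716e-5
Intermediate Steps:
g(B) = -9 + B² (g(B) = -9 + B*B = -9 + B²)
1/((22613 - g(182)) - 35546) = 1/((22613 - (-9 + 182²)) - 35546) = 1/((22613 - (-9 + 33124)) - 35546) = 1/((22613 - 1*33115) - 35546) = 1/((22613 - 33115) - 35546) = 1/(-10502 - 35546) = 1/(-46048) = -1/46048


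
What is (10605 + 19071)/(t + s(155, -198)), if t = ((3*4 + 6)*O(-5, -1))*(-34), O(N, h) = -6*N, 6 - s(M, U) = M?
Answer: -29676/18509 ≈ -1.6033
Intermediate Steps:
s(M, U) = 6 - M
t = -18360 (t = ((3*4 + 6)*(-6*(-5)))*(-34) = ((12 + 6)*30)*(-34) = (18*30)*(-34) = 540*(-34) = -18360)
(10605 + 19071)/(t + s(155, -198)) = (10605 + 19071)/(-18360 + (6 - 1*155)) = 29676/(-18360 + (6 - 155)) = 29676/(-18360 - 149) = 29676/(-18509) = 29676*(-1/18509) = -29676/18509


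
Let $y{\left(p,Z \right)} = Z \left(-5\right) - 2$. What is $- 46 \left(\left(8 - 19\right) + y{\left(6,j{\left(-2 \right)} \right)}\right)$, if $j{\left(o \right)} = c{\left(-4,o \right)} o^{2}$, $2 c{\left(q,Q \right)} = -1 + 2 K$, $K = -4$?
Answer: $-3542$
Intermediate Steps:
$c{\left(q,Q \right)} = - \frac{9}{2}$ ($c{\left(q,Q \right)} = \frac{-1 + 2 \left(-4\right)}{2} = \frac{-1 - 8}{2} = \frac{1}{2} \left(-9\right) = - \frac{9}{2}$)
$j{\left(o \right)} = - \frac{9 o^{2}}{2}$
$y{\left(p,Z \right)} = -2 - 5 Z$ ($y{\left(p,Z \right)} = - 5 Z - 2 = -2 - 5 Z$)
$- 46 \left(\left(8 - 19\right) + y{\left(6,j{\left(-2 \right)} \right)}\right) = - 46 \left(\left(8 - 19\right) - \left(2 + 5 \left(- \frac{9 \left(-2\right)^{2}}{2}\right)\right)\right) = - 46 \left(-11 - \left(2 + 5 \left(\left(- \frac{9}{2}\right) 4\right)\right)\right) = - 46 \left(-11 - -88\right) = - 46 \left(-11 + \left(-2 + 90\right)\right) = - 46 \left(-11 + 88\right) = \left(-46\right) 77 = -3542$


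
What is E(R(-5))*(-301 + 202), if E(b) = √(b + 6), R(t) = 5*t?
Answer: -99*I*√19 ≈ -431.53*I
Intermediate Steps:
E(b) = √(6 + b)
E(R(-5))*(-301 + 202) = √(6 + 5*(-5))*(-301 + 202) = √(6 - 25)*(-99) = √(-19)*(-99) = (I*√19)*(-99) = -99*I*√19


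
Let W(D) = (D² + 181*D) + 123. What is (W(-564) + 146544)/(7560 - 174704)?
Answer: -362679/167144 ≈ -2.1699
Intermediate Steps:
W(D) = 123 + D² + 181*D
(W(-564) + 146544)/(7560 - 174704) = ((123 + (-564)² + 181*(-564)) + 146544)/(7560 - 174704) = ((123 + 318096 - 102084) + 146544)/(-167144) = (216135 + 146544)*(-1/167144) = 362679*(-1/167144) = -362679/167144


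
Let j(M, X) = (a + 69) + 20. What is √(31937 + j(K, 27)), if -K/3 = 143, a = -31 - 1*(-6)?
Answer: √32001 ≈ 178.89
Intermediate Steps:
a = -25 (a = -31 + 6 = -25)
K = -429 (K = -3*143 = -429)
j(M, X) = 64 (j(M, X) = (-25 + 69) + 20 = 44 + 20 = 64)
√(31937 + j(K, 27)) = √(31937 + 64) = √32001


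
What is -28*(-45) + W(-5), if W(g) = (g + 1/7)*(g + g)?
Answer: 9160/7 ≈ 1308.6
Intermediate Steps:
W(g) = 2*g*(1/7 + g) (W(g) = (g + 1/7)*(2*g) = (1/7 + g)*(2*g) = 2*g*(1/7 + g))
-28*(-45) + W(-5) = -28*(-45) + (2/7)*(-5)*(1 + 7*(-5)) = 1260 + (2/7)*(-5)*(1 - 35) = 1260 + (2/7)*(-5)*(-34) = 1260 + 340/7 = 9160/7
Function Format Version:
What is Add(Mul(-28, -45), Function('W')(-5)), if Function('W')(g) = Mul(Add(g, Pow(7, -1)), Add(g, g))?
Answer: Rational(9160, 7) ≈ 1308.6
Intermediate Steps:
Function('W')(g) = Mul(2, g, Add(Rational(1, 7), g)) (Function('W')(g) = Mul(Add(g, Rational(1, 7)), Mul(2, g)) = Mul(Add(Rational(1, 7), g), Mul(2, g)) = Mul(2, g, Add(Rational(1, 7), g)))
Add(Mul(-28, -45), Function('W')(-5)) = Add(Mul(-28, -45), Mul(Rational(2, 7), -5, Add(1, Mul(7, -5)))) = Add(1260, Mul(Rational(2, 7), -5, Add(1, -35))) = Add(1260, Mul(Rational(2, 7), -5, -34)) = Add(1260, Rational(340, 7)) = Rational(9160, 7)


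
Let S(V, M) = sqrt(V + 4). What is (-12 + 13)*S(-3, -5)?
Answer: 1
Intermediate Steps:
S(V, M) = sqrt(4 + V)
(-12 + 13)*S(-3, -5) = (-12 + 13)*sqrt(4 - 3) = 1*sqrt(1) = 1*1 = 1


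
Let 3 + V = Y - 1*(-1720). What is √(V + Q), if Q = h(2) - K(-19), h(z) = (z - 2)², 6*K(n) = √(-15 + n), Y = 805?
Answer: √(90792 - 6*I*√34)/6 ≈ 50.22 - 0.0096758*I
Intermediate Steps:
K(n) = √(-15 + n)/6
V = 2522 (V = -3 + (805 - 1*(-1720)) = -3 + (805 + 1720) = -3 + 2525 = 2522)
h(z) = (-2 + z)²
Q = -I*√34/6 (Q = (-2 + 2)² - √(-15 - 19)/6 = 0² - √(-34)/6 = 0 - I*√34/6 = -I*√34/6 ≈ -0.97183*I)
√(V + Q) = √(2522 - I*√34/6)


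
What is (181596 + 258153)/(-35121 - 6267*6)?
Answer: -146583/24241 ≈ -6.0469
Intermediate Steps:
(181596 + 258153)/(-35121 - 6267*6) = 439749/(-35121 - 37602) = 439749/(-72723) = 439749*(-1/72723) = -146583/24241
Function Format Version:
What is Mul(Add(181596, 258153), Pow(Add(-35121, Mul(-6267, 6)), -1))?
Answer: Rational(-146583, 24241) ≈ -6.0469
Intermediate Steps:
Mul(Add(181596, 258153), Pow(Add(-35121, Mul(-6267, 6)), -1)) = Mul(439749, Pow(Add(-35121, -37602), -1)) = Mul(439749, Pow(-72723, -1)) = Mul(439749, Rational(-1, 72723)) = Rational(-146583, 24241)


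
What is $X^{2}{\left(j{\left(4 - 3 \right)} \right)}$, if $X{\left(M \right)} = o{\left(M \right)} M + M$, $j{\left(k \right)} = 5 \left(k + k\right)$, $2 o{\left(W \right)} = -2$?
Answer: $0$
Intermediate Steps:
$o{\left(W \right)} = -1$ ($o{\left(W \right)} = \frac{1}{2} \left(-2\right) = -1$)
$j{\left(k \right)} = 10 k$ ($j{\left(k \right)} = 5 \cdot 2 k = 10 k$)
$X{\left(M \right)} = 0$ ($X{\left(M \right)} = - M + M = 0$)
$X^{2}{\left(j{\left(4 - 3 \right)} \right)} = 0^{2} = 0$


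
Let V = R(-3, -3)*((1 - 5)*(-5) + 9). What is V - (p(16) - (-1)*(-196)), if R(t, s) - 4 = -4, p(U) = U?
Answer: 180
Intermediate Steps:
R(t, s) = 0 (R(t, s) = 4 - 4 = 0)
V = 0 (V = 0*((1 - 5)*(-5) + 9) = 0*(-4*(-5) + 9) = 0*(20 + 9) = 0*29 = 0)
V - (p(16) - (-1)*(-196)) = 0 - (16 - (-1)*(-196)) = 0 - (16 - 1*196) = 0 - (16 - 196) = 0 - 1*(-180) = 0 + 180 = 180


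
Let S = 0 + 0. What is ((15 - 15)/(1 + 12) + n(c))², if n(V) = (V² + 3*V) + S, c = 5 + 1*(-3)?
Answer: 100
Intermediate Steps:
S = 0
c = 2 (c = 5 - 3 = 2)
n(V) = V² + 3*V (n(V) = (V² + 3*V) + 0 = V² + 3*V)
((15 - 15)/(1 + 12) + n(c))² = ((15 - 15)/(1 + 12) + 2*(3 + 2))² = (0/13 + 2*5)² = (0*(1/13) + 10)² = (0 + 10)² = 10² = 100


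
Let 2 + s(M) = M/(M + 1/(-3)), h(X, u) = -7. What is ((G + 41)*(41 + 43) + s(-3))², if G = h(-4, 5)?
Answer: 815045401/100 ≈ 8.1505e+6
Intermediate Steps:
G = -7
s(M) = -2 + M/(-⅓ + M) (s(M) = -2 + M/(M + 1/(-3)) = -2 + M/(M - ⅓) = -2 + M/(-⅓ + M))
((G + 41)*(41 + 43) + s(-3))² = ((-7 + 41)*(41 + 43) + (2 - 3*(-3))/(-1 + 3*(-3)))² = (34*84 + (2 + 9)/(-1 - 9))² = (2856 + 11/(-10))² = (2856 - ⅒*11)² = (2856 - 11/10)² = (28549/10)² = 815045401/100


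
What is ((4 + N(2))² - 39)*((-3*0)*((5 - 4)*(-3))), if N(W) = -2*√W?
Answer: 0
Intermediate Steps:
((4 + N(2))² - 39)*((-3*0)*((5 - 4)*(-3))) = ((4 - 2*√2)² - 39)*((-3*0)*((5 - 4)*(-3))) = (-39 + (4 - 2*√2)²)*(0*(1*(-3))) = (-39 + (4 - 2*√2)²)*(0*(-3)) = (-39 + (4 - 2*√2)²)*0 = 0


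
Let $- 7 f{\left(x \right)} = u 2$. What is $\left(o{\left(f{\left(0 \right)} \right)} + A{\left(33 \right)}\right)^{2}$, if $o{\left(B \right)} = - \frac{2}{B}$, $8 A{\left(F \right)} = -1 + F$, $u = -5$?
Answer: $\frac{169}{25} \approx 6.76$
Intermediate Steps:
$f{\left(x \right)} = \frac{10}{7}$ ($f{\left(x \right)} = - \frac{\left(-5\right) 2}{7} = \left(- \frac{1}{7}\right) \left(-10\right) = \frac{10}{7}$)
$A{\left(F \right)} = - \frac{1}{8} + \frac{F}{8}$ ($A{\left(F \right)} = \frac{-1 + F}{8} = - \frac{1}{8} + \frac{F}{8}$)
$\left(o{\left(f{\left(0 \right)} \right)} + A{\left(33 \right)}\right)^{2} = \left(- \frac{2}{\frac{10}{7}} + \left(- \frac{1}{8} + \frac{1}{8} \cdot 33\right)\right)^{2} = \left(\left(-2\right) \frac{7}{10} + \left(- \frac{1}{8} + \frac{33}{8}\right)\right)^{2} = \left(- \frac{7}{5} + 4\right)^{2} = \left(\frac{13}{5}\right)^{2} = \frac{169}{25}$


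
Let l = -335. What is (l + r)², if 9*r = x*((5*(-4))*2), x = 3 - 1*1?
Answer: 9579025/81 ≈ 1.1826e+5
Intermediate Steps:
x = 2 (x = 3 - 1 = 2)
r = -80/9 (r = (2*((5*(-4))*2))/9 = (2*(-20*2))/9 = (2*(-40))/9 = (⅑)*(-80) = -80/9 ≈ -8.8889)
(l + r)² = (-335 - 80/9)² = (-3095/9)² = 9579025/81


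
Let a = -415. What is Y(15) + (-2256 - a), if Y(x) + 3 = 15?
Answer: -1829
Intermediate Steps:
Y(x) = 12 (Y(x) = -3 + 15 = 12)
Y(15) + (-2256 - a) = 12 + (-2256 - 1*(-415)) = 12 + (-2256 + 415) = 12 - 1841 = -1829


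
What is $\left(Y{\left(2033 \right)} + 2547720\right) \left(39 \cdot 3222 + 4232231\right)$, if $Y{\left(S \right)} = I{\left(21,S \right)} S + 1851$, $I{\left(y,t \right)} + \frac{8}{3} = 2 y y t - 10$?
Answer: $\frac{47691538591704217}{3} \approx 1.5897 \cdot 10^{16}$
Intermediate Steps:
$I{\left(y,t \right)} = - \frac{38}{3} + 2 t y^{2}$ ($I{\left(y,t \right)} = - \frac{8}{3} + \left(2 y y t - 10\right) = - \frac{8}{3} + \left(2 y^{2} t - 10\right) = - \frac{8}{3} + \left(2 t y^{2} - 10\right) = - \frac{8}{3} + \left(-10 + 2 t y^{2}\right) = - \frac{38}{3} + 2 t y^{2}$)
$Y{\left(S \right)} = 1851 + S \left(- \frac{38}{3} + 882 S\right)$ ($Y{\left(S \right)} = \left(- \frac{38}{3} + 2 S 21^{2}\right) S + 1851 = \left(- \frac{38}{3} + 2 S 441\right) S + 1851 = \left(- \frac{38}{3} + 882 S\right) S + 1851 = S \left(- \frac{38}{3} + 882 S\right) + 1851 = 1851 + S \left(- \frac{38}{3} + 882 S\right)$)
$\left(Y{\left(2033 \right)} + 2547720\right) \left(39 \cdot 3222 + 4232231\right) = \left(\left(1851 + \frac{2}{3} \cdot 2033 \left(-19 + 1323 \cdot 2033\right)\right) + 2547720\right) \left(39 \cdot 3222 + 4232231\right) = \left(\left(1851 + \frac{2}{3} \cdot 2033 \left(-19 + 2689659\right)\right) + 2547720\right) \left(125658 + 4232231\right) = \left(\left(1851 + \frac{2}{3} \cdot 2033 \cdot 2689640\right) + 2547720\right) 4357889 = \left(\left(1851 + \frac{10936076240}{3}\right) + 2547720\right) 4357889 = \left(\frac{10936081793}{3} + 2547720\right) 4357889 = \frac{10943724953}{3} \cdot 4357889 = \frac{47691538591704217}{3}$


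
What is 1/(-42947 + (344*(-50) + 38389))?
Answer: -1/21758 ≈ -4.5960e-5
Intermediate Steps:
1/(-42947 + (344*(-50) + 38389)) = 1/(-42947 + (-17200 + 38389)) = 1/(-42947 + 21189) = 1/(-21758) = -1/21758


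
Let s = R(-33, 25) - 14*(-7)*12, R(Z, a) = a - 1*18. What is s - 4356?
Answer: -3173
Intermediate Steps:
R(Z, a) = -18 + a (R(Z, a) = a - 18 = -18 + a)
s = 1183 (s = (-18 + 25) - 14*(-7)*12 = 7 - (-98)*12 = 7 - 1*(-1176) = 7 + 1176 = 1183)
s - 4356 = 1183 - 4356 = -3173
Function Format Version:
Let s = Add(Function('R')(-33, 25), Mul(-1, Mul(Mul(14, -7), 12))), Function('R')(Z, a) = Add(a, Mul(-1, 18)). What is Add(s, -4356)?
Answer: -3173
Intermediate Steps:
Function('R')(Z, a) = Add(-18, a) (Function('R')(Z, a) = Add(a, -18) = Add(-18, a))
s = 1183 (s = Add(Add(-18, 25), Mul(-1, Mul(Mul(14, -7), 12))) = Add(7, Mul(-1, Mul(-98, 12))) = Add(7, Mul(-1, -1176)) = Add(7, 1176) = 1183)
Add(s, -4356) = Add(1183, -4356) = -3173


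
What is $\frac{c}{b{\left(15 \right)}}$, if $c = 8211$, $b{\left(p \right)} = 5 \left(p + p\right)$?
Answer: $\frac{2737}{50} \approx 54.74$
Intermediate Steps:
$b{\left(p \right)} = 10 p$ ($b{\left(p \right)} = 5 \cdot 2 p = 10 p$)
$\frac{c}{b{\left(15 \right)}} = \frac{8211}{10 \cdot 15} = \frac{8211}{150} = 8211 \cdot \frac{1}{150} = \frac{2737}{50}$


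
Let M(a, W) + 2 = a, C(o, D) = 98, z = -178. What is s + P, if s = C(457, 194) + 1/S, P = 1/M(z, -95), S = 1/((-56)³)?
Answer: -31593241/180 ≈ -1.7552e+5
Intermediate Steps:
M(a, W) = -2 + a
S = -1/175616 (S = 1/(-175616) = -1/175616 ≈ -5.6942e-6)
P = -1/180 (P = 1/(-2 - 178) = 1/(-180) = -1/180 ≈ -0.0055556)
s = -175518 (s = 98 + 1/(-1/175616) = 98 - 175616 = -175518)
s + P = -175518 - 1/180 = -31593241/180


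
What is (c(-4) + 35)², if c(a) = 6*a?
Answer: 121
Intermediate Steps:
(c(-4) + 35)² = (6*(-4) + 35)² = (-24 + 35)² = 11² = 121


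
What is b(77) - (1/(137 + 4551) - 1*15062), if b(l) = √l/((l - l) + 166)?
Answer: 70610655/4688 + √77/166 ≈ 15062.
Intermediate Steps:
b(l) = √l/166 (b(l) = √l/(0 + 166) = √l/166)
b(77) - (1/(137 + 4551) - 1*15062) = √77/166 - (1/(137 + 4551) - 1*15062) = √77/166 - (1/4688 - 15062) = √77/166 - 1*(-70610655/4688) = √77/166 + 70610655/4688 = 70610655/4688 + √77/166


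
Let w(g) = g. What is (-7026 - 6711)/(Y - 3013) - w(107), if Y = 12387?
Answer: -1016755/9374 ≈ -108.47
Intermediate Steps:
(-7026 - 6711)/(Y - 3013) - w(107) = (-7026 - 6711)/(12387 - 3013) - 1*107 = -13737/9374 - 107 = -1016755/9374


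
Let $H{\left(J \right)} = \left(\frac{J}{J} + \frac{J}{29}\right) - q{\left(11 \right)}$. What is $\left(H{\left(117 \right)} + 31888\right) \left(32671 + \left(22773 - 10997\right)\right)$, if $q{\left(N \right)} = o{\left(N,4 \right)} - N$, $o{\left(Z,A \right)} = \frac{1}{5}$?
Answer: $\frac{205614311032}{145} \approx 1.418 \cdot 10^{9}$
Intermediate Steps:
$o{\left(Z,A \right)} = \frac{1}{5}$
$q{\left(N \right)} = \frac{1}{5} - N$
$H{\left(J \right)} = \frac{59}{5} + \frac{J}{29}$ ($H{\left(J \right)} = \left(\frac{J}{J} + \frac{J}{29}\right) - \left(\frac{1}{5} - 11\right) = \left(1 + J \frac{1}{29}\right) - \left(\frac{1}{5} - 11\right) = \left(1 + \frac{J}{29}\right) - - \frac{54}{5} = \left(1 + \frac{J}{29}\right) + \frac{54}{5} = \frac{59}{5} + \frac{J}{29}$)
$\left(H{\left(117 \right)} + 31888\right) \left(32671 + \left(22773 - 10997\right)\right) = \left(\left(\frac{59}{5} + \frac{1}{29} \cdot 117\right) + 31888\right) \left(32671 + \left(22773 - 10997\right)\right) = \left(\left(\frac{59}{5} + \frac{117}{29}\right) + 31888\right) \left(32671 + \left(22773 - 10997\right)\right) = \left(\frac{2296}{145} + 31888\right) \left(32671 + 11776\right) = \frac{4626056}{145} \cdot 44447 = \frac{205614311032}{145}$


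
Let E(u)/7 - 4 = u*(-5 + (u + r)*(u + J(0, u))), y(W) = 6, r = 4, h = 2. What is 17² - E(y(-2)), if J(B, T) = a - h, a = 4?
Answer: -2889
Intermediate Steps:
J(B, T) = 2 (J(B, T) = 4 - 1*2 = 4 - 2 = 2)
E(u) = 28 + 7*u*(-5 + (2 + u)*(4 + u)) (E(u) = 28 + 7*(u*(-5 + (u + 4)*(u + 2))) = 28 + 7*(u*(-5 + (4 + u)*(2 + u))) = 28 + 7*(u*(-5 + (2 + u)*(4 + u))) = 28 + 7*u*(-5 + (2 + u)*(4 + u)))
17² - E(y(-2)) = 17² - (28 + 7*6³ + 21*6 + 42*6²) = 289 - (28 + 7*216 + 126 + 42*36) = 289 - (28 + 1512 + 126 + 1512) = 289 - 1*3178 = 289 - 3178 = -2889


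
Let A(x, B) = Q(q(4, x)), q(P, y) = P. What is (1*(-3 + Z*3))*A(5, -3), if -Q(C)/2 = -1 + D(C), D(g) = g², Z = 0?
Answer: 90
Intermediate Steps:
Q(C) = 2 - 2*C² (Q(C) = -2*(-1 + C²) = 2 - 2*C²)
A(x, B) = -30 (A(x, B) = 2 - 2*4² = 2 - 2*16 = 2 - 32 = -30)
(1*(-3 + Z*3))*A(5, -3) = (1*(-3 + 0*3))*(-30) = (1*(-3 + 0))*(-30) = (1*(-3))*(-30) = -3*(-30) = 90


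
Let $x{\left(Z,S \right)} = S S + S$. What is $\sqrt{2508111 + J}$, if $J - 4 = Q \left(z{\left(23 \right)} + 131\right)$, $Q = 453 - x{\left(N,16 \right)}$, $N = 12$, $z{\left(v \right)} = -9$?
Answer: $9 \sqrt{31237} \approx 1590.7$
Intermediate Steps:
$x{\left(Z,S \right)} = S + S^{2}$ ($x{\left(Z,S \right)} = S^{2} + S = S + S^{2}$)
$Q = 181$ ($Q = 453 - 16 \left(1 + 16\right) = 453 - 16 \cdot 17 = 453 - 272 = 181$)
$J = 22086$ ($J = 4 + 181 \left(-9 + 131\right) = 4 + 181 \cdot 122 = 4 + 22082 = 22086$)
$\sqrt{2508111 + J} = \sqrt{2508111 + 22086} = \sqrt{2530197} = 9 \sqrt{31237}$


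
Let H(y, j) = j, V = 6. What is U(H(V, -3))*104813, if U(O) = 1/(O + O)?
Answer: -104813/6 ≈ -17469.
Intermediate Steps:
U(O) = 1/(2*O)
U(H(V, -3))*104813 = ((½)/(-3))*104813 = ((½)*(-⅓))*104813 = -⅙*104813 = -104813/6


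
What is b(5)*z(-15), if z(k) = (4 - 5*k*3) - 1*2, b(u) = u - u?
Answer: 0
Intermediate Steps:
b(u) = 0
z(k) = 2 - 15*k (z(k) = (4 - 15*k) - 2 = 2 - 15*k)
b(5)*z(-15) = 0*(2 - 15*(-15)) = 0*(2 + 225) = 0*227 = 0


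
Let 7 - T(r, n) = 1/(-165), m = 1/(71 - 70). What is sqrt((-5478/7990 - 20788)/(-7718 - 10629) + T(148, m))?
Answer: sqrt(1904716332695828883)/483755349 ≈ 2.8529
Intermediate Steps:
m = 1 (m = 1/1 = 1)
T(r, n) = 1156/165 (T(r, n) = 7 - 1/(-165) = 7 - 1*(-1/165) = 7 + 1/165 = 1156/165)
sqrt((-5478/7990 - 20788)/(-7718 - 10629) + T(148, m)) = sqrt((-5478/7990 - 20788)/(-7718 - 10629) + 1156/165) = sqrt((-5478*1/7990 - 20788)/(-18347) + 1156/165) = sqrt((-2739/3995 - 20788)*(-1/18347) + 1156/165) = sqrt(-83050799/3995*(-1/18347) + 1156/165) = sqrt(83050799/73296265 + 1156/165) = sqrt(3937354567/483755349) = sqrt(1904716332695828883)/483755349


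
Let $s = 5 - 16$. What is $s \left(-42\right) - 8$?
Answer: $454$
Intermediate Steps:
$s = -11$ ($s = 5 - 16 = -11$)
$s \left(-42\right) - 8 = \left(-11\right) \left(-42\right) - 8 = 462 - 8 = 454$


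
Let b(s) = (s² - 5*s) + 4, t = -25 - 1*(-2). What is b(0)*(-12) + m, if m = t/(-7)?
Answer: -313/7 ≈ -44.714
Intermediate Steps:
t = -23 (t = -25 + 2 = -23)
b(s) = 4 + s² - 5*s
m = 23/7 (m = -23/(-7) = -23*(-⅐) = 23/7 ≈ 3.2857)
b(0)*(-12) + m = (4 + 0² - 5*0)*(-12) + 23/7 = (4 + 0 + 0)*(-12) + 23/7 = 4*(-12) + 23/7 = -48 + 23/7 = -313/7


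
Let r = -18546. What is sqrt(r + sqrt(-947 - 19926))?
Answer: sqrt(-18546 + I*sqrt(20873)) ≈ 0.5304 + 136.18*I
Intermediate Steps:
sqrt(r + sqrt(-947 - 19926)) = sqrt(-18546 + sqrt(-947 - 19926)) = sqrt(-18546 + sqrt(-20873)) = sqrt(-18546 + I*sqrt(20873))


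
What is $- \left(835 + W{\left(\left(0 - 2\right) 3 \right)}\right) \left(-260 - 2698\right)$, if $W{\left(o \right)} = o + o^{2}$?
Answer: $2558670$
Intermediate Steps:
$- \left(835 + W{\left(\left(0 - 2\right) 3 \right)}\right) \left(-260 - 2698\right) = - \left(835 + \left(0 - 2\right) 3 \left(1 + \left(0 - 2\right) 3\right)\right) \left(-260 - 2698\right) = - \left(835 + \left(-2\right) 3 \left(1 - 6\right)\right) \left(-2958\right) = - \left(835 - 6 \left(1 - 6\right)\right) \left(-2958\right) = - \left(835 - -30\right) \left(-2958\right) = - \left(835 + 30\right) \left(-2958\right) = - 865 \left(-2958\right) = \left(-1\right) \left(-2558670\right) = 2558670$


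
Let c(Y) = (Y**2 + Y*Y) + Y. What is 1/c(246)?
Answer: 1/121278 ≈ 8.2455e-6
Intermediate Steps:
c(Y) = Y + 2*Y**2 (c(Y) = (Y**2 + Y**2) + Y = 2*Y**2 + Y = Y + 2*Y**2)
1/c(246) = 1/(246*(1 + 2*246)) = 1/(246*(1 + 492)) = 1/(246*493) = 1/121278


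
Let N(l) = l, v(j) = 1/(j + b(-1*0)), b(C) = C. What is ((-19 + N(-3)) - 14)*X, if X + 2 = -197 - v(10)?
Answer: 35838/5 ≈ 7167.6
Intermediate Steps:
v(j) = 1/j (v(j) = 1/(j - 1*0) = 1/(j + 0) = 1/j)
X = -1991/10 (X = -2 + (-197 - 1/10) = -2 - 1971/10 = -1991/10 ≈ -199.10)
((-19 + N(-3)) - 14)*X = ((-19 - 3) - 14)*(-1991/10) = (-22 - 14)*(-1991/10) = -36*(-1991/10) = 35838/5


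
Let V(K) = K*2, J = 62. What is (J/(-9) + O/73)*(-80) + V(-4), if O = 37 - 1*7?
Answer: 335224/657 ≈ 510.23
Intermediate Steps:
O = 30 (O = 37 - 7 = 30)
V(K) = 2*K
(J/(-9) + O/73)*(-80) + V(-4) = (62/(-9) + 30/73)*(-80) + 2*(-4) = (62*(-1/9) + 30*(1/73))*(-80) - 8 = (-62/9 + 30/73)*(-80) - 8 = -4256/657*(-80) - 8 = 340480/657 - 8 = 335224/657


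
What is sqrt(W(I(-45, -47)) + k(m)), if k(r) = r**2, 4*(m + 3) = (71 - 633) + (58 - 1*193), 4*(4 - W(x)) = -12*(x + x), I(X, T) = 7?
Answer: sqrt(503417)/4 ≈ 177.38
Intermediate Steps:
W(x) = 4 + 6*x (W(x) = 4 - (-3)*(x + x) = 4 - (-3)*2*x = 4 - (-6)*x = 4 + 6*x)
m = -709/4 (m = -3 + ((71 - 633) + (58 - 1*193))/4 = -3 + (-562 + (58 - 193))/4 = -3 + (-562 - 135)/4 = -3 + (1/4)*(-697) = -3 - 697/4 = -709/4 ≈ -177.25)
sqrt(W(I(-45, -47)) + k(m)) = sqrt((4 + 6*7) + (-709/4)**2) = sqrt((4 + 42) + 502681/16) = sqrt(46 + 502681/16) = sqrt(503417/16) = sqrt(503417)/4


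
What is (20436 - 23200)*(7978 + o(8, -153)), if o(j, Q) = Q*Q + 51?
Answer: -86894632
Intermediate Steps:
o(j, Q) = 51 + Q² (o(j, Q) = Q² + 51 = 51 + Q²)
(20436 - 23200)*(7978 + o(8, -153)) = (20436 - 23200)*(7978 + (51 + (-153)²)) = -2764*(7978 + (51 + 23409)) = -2764*(7978 + 23460) = -2764*31438 = -86894632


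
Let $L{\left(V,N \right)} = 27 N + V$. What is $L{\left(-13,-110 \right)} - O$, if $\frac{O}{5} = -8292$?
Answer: $38477$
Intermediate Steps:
$L{\left(V,N \right)} = V + 27 N$
$O = -41460$ ($O = 5 \left(-8292\right) = -41460$)
$L{\left(-13,-110 \right)} - O = \left(-13 + 27 \left(-110\right)\right) - -41460 = \left(-13 - 2970\right) + 41460 = -2983 + 41460 = 38477$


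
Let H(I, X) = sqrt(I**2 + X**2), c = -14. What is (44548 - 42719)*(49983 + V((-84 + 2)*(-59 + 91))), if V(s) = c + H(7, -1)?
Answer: 91393301 + 9145*sqrt(2) ≈ 9.1406e+7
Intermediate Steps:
V(s) = -14 + 5*sqrt(2) (V(s) = -14 + sqrt(7**2 + (-1)**2) = -14 + sqrt(49 + 1) = -14 + sqrt(50) = -14 + 5*sqrt(2))
(44548 - 42719)*(49983 + V((-84 + 2)*(-59 + 91))) = (44548 - 42719)*(49983 + (-14 + 5*sqrt(2))) = 1829*(49969 + 5*sqrt(2)) = 91393301 + 9145*sqrt(2)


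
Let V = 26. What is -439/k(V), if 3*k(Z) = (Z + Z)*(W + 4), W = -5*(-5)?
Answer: -1317/1508 ≈ -0.87334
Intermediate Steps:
W = 25
k(Z) = 58*Z/3 (k(Z) = ((Z + Z)*(25 + 4))/3 = ((2*Z)*29)/3 = (58*Z)/3 = 58*Z/3)
-439/k(V) = -439/((58/3)*26) = -439/1508/3 = -439*3/1508 = -1317/1508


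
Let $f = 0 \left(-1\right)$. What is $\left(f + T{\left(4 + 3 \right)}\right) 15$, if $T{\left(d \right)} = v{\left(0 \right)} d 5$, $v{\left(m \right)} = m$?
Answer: $0$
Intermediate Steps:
$f = 0$
$T{\left(d \right)} = 0$ ($T{\left(d \right)} = 0 d 5 = 0 \cdot 5 = 0$)
$\left(f + T{\left(4 + 3 \right)}\right) 15 = \left(0 + 0\right) 15 = 0 \cdot 15 = 0$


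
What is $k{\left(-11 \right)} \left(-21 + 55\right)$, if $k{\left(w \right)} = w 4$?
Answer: $-1496$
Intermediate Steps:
$k{\left(w \right)} = 4 w$
$k{\left(-11 \right)} \left(-21 + 55\right) = 4 \left(-11\right) \left(-21 + 55\right) = \left(-44\right) 34 = -1496$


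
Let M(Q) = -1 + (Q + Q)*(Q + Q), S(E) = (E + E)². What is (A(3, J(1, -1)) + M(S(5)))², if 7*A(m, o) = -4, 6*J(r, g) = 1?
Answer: 78393840121/49 ≈ 1.5999e+9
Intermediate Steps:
J(r, g) = ⅙ (J(r, g) = (⅙)*1 = ⅙)
A(m, o) = -4/7 (A(m, o) = (⅐)*(-4) = -4/7)
S(E) = 4*E² (S(E) = (2*E)² = 4*E²)
M(Q) = -1 + 4*Q² (M(Q) = -1 + (2*Q)*(2*Q) = -1 + 4*Q²)
(A(3, J(1, -1)) + M(S(5)))² = (-4/7 + (-1 + 4*(4*5²)²))² = (-4/7 + (-1 + 4*(4*25)²))² = (-4/7 + (-1 + 4*100²))² = (-4/7 + (-1 + 4*10000))² = (-4/7 + (-1 + 40000))² = (-4/7 + 39999)² = (279989/7)² = 78393840121/49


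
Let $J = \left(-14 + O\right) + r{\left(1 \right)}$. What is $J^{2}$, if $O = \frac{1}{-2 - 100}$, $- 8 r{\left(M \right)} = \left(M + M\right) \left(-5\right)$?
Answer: $\frac{6775609}{41616} \approx 162.81$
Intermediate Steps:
$r{\left(M \right)} = \frac{5 M}{4}$ ($r{\left(M \right)} = - \frac{\left(M + M\right) \left(-5\right)}{8} = - \frac{2 M \left(-5\right)}{8} = - \frac{\left(-10\right) M}{8} = \frac{5 M}{4}$)
$O = - \frac{1}{102}$ ($O = \frac{1}{-102} = - \frac{1}{102} \approx -0.0098039$)
$J = - \frac{2603}{204}$ ($J = \left(-14 - \frac{1}{102}\right) + \frac{5}{4} \cdot 1 = - \frac{1429}{102} + \frac{5}{4} = - \frac{2603}{204} \approx -12.76$)
$J^{2} = \left(- \frac{2603}{204}\right)^{2} = \frac{6775609}{41616}$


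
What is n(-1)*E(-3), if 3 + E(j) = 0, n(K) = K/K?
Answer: -3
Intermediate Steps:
n(K) = 1
E(j) = -3 (E(j) = -3 + 0 = -3)
n(-1)*E(-3) = 1*(-3) = -3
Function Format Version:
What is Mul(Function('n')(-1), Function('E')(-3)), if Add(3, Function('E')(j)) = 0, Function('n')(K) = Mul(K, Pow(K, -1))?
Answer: -3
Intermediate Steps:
Function('n')(K) = 1
Function('E')(j) = -3 (Function('E')(j) = Add(-3, 0) = -3)
Mul(Function('n')(-1), Function('E')(-3)) = Mul(1, -3) = -3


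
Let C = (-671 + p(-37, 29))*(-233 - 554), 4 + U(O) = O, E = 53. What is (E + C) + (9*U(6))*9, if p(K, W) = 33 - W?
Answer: 525144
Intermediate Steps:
U(O) = -4 + O
C = 524929 (C = (-671 + (33 - 1*29))*(-233 - 554) = (-671 + (33 - 29))*(-787) = (-671 + 4)*(-787) = -667*(-787) = 524929)
(E + C) + (9*U(6))*9 = (53 + 524929) + (9*(-4 + 6))*9 = 524982 + (9*2)*9 = 524982 + 18*9 = 524982 + 162 = 525144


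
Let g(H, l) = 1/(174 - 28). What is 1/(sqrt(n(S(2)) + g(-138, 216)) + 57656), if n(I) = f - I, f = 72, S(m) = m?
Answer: 8417776/485335282835 - sqrt(1492266)/485335282835 ≈ 1.7342e-5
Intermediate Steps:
n(I) = 72 - I
g(H, l) = 1/146
1/(sqrt(n(S(2)) + g(-138, 216)) + 57656) = 1/(sqrt((72 - 1*2) + 1/146) + 57656) = 1/(sqrt((72 - 2) + 1/146) + 57656) = 1/(sqrt(70 + 1/146) + 57656) = 1/(sqrt(10221/146) + 57656) = 1/(sqrt(1492266)/146 + 57656) = 1/(57656 + sqrt(1492266)/146)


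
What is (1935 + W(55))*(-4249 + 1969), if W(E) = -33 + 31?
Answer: -4407240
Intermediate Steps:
W(E) = -2
(1935 + W(55))*(-4249 + 1969) = (1935 - 2)*(-4249 + 1969) = 1933*(-2280) = -4407240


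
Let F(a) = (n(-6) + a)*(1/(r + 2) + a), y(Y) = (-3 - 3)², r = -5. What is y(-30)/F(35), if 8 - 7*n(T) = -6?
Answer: 27/962 ≈ 0.028067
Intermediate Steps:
n(T) = 2 (n(T) = 8/7 - ⅐*(-6) = 8/7 + 6/7 = 2)
y(Y) = 36 (y(Y) = (-6)² = 36)
F(a) = (2 + a)*(-⅓ + a) (F(a) = (2 + a)*(1/(-5 + 2) + a) = (2 + a)*(1/(-3) + a) = (2 + a)*(-⅓ + a))
y(-30)/F(35) = 36/(-⅔ + 35² + (5/3)*35) = 36/(-⅔ + 1225 + 175/3) = 36/(3848/3) = 36*(3/3848) = 27/962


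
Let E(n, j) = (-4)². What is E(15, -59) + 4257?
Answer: 4273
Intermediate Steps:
E(n, j) = 16
E(15, -59) + 4257 = 16 + 4257 = 4273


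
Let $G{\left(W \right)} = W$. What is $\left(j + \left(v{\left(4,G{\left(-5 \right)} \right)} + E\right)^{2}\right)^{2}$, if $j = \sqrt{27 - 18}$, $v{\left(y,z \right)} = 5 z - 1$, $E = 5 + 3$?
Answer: $106929$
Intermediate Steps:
$E = 8$
$v{\left(y,z \right)} = -1 + 5 z$
$j = 3$ ($j = \sqrt{9} = 3$)
$\left(j + \left(v{\left(4,G{\left(-5 \right)} \right)} + E\right)^{2}\right)^{2} = \left(3 + \left(\left(-1 + 5 \left(-5\right)\right) + 8\right)^{2}\right)^{2} = \left(3 + \left(\left(-1 - 25\right) + 8\right)^{2}\right)^{2} = \left(3 + \left(-26 + 8\right)^{2}\right)^{2} = \left(3 + \left(-18\right)^{2}\right)^{2} = \left(3 + 324\right)^{2} = 327^{2} = 106929$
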